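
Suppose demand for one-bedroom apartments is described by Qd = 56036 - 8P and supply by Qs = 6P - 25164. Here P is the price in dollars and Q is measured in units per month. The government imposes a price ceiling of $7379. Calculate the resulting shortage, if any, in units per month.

0

Equilibrium: 56036 - 8P = 6P - 25164, so 81200 = 14P and P* = 5800, Q* = 9636.
The ceiling of 7379 is above the equilibrium price 5800, so it is not binding; the market clears at P* = 5800, Q* = 9636.
Since the control does not bind, there is no shortage.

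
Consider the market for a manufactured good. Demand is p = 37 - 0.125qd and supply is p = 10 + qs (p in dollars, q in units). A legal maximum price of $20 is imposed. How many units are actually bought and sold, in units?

Rearranging demand gives qd = 296 - 8p; rearranging supply gives qs = p - 10. In a free market, 296 - 8p = p - 10 gives the equilibrium p* = 34, q* = 24.
Because the ceiling (20) lies below the market-clearing price, it is binding.
At p = 20: qd = 296 - 8·20 = 136 and qs = 20 - 10 = 10.
The quantity actually transacted is the short side, supply: 10.

10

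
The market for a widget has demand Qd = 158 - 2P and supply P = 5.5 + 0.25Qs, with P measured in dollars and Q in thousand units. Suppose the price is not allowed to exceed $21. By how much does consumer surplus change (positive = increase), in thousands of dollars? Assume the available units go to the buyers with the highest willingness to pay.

Rearranging supply gives Qs = 4P - 22. Setting quantity demanded equal to quantity supplied, 158 - 2P = 4P - 22, gives P* = 30 and Q* = 98.
Since 21 < 30, the ceiling is binding.
At P = 21: Qd = 158 - 2·21 = 116 and Qs = 4·21 - 22 = 62.
Consumer surplus without the control is ½ · (79 - 30) · 98 = 2401.
With the ceiling, 62 units are sold at 21 (assume they go to the highest-value buyers). The demand price at Q = 62 is 48, so CS = ½ · [(79 - 21) + (48 - 21)] · 62 = 2635.
Change in consumer surplus = 2635 - 2401 = 234.

234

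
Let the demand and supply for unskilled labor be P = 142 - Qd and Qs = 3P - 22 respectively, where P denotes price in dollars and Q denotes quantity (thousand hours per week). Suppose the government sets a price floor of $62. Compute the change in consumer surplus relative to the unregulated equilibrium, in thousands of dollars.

-1900.5

Rearranging demand gives Qd = 142 - P. Without the control the market clears where 142 - P = 3P - 22, i.e. P* = 41 and Q* = 101.
Because the floor (62) lies above the market-clearing price, it is binding.
At P = 62: Qd = 142 - 62 = 80 and Qs = 3·62 - 22 = 164.
Consumer surplus without the control is ½ · (142 - 41) · 101 = 5100.5.
With the floor, consumers buy 80 units at 62, so CS = ½ · (142 - 62) · 80 = 3200.
Change in consumer surplus = 3200 - 5100.5 = -1900.5.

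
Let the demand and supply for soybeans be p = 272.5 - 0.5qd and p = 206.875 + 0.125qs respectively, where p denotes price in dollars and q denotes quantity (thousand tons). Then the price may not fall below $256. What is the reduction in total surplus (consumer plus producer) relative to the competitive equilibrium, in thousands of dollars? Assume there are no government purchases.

1620

Rearranging demand gives qd = 545 - 2p; rearranging supply gives qs = 8p - 1655. Without the control the market clears where 545 - 2p = 8p - 1655, i.e. p* = 220 and q* = 105.
Since 256 > 220, the floor is binding.
At p = 256: qd = 545 - 2·256 = 33 and qs = 8·256 - 1655 = 393.
Quantity traded falls to 33. At q = 33 the demand price is (545 - 33)/2 = 256 and the supply price is (1655 + 33)/8 = 211.
Deadweight loss = ½ · (256 - 211) · (105 - 33) = ½ · 45 · 72 = 1620.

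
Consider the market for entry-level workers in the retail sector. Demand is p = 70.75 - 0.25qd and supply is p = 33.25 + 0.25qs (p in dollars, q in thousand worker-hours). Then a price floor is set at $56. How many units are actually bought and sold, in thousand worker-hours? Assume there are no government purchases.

Rearranging demand gives qd = 283 - 4p; rearranging supply gives qs = 4p - 133. Setting quantity demanded equal to quantity supplied, 283 - 4p = 4p - 133, gives p* = 52 and q* = 75.
The floor of 56 is above the equilibrium price 52, so it binds.
At p = 56: qd = 283 - 4·56 = 59 and qs = 4·56 - 133 = 91.
The quantity actually transacted is the short side, demand: 59.

59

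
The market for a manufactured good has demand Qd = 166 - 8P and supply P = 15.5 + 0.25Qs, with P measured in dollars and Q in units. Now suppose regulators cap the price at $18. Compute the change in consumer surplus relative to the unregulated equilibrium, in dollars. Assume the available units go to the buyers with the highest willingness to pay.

9

Rearranging supply gives Qs = 4P - 62. Equilibrium: 166 - 8P = 4P - 62, so 228 = 12P and P* = 19, Q* = 14.
Because the ceiling (18) lies below the market-clearing price, it is binding.
At P = 18: Qd = 166 - 8·18 = 22 and Qs = 4·18 - 62 = 10.
Consumer surplus without the control is ½ · (20.75 - 19) · 14 = 12.25.
With the ceiling, 10 units are sold at 18 (assume they go to the highest-value buyers). The demand price at Q = 10 is 19.5, so CS = ½ · [(20.75 - 18) + (19.5 - 18)] · 10 = 21.25.
Change in consumer surplus = 21.25 - 12.25 = 9.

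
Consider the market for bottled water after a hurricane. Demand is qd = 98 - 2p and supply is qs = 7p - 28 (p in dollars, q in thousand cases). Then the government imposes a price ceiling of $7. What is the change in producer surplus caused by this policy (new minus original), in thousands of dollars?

-318.5

In a free market, 98 - 2p = 7p - 28 gives the equilibrium p* = 14, q* = 70.
Since 7 < 14, the ceiling is binding.
At p = 7: qd = 98 - 2·7 = 84 and qs = 7·7 - 28 = 21.
Producer surplus without the control is ½ · (14 - 4) · 70 = 350.
With the ceiling, producers sell 21 units at 7, so PS = ½ · (7 - 4) · 21 = 31.5.
Change in producer surplus = 31.5 - 350 = -318.5.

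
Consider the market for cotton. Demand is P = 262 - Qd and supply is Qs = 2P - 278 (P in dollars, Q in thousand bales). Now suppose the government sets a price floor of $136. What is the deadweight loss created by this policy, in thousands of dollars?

Rearranging demand gives Qd = 262 - P. Setting quantity demanded equal to quantity supplied, 262 - P = 2P - 278, gives P* = 180 and Q* = 82.
Since 136 is below P* = 180, the floor does not bind and the free-market outcome prevails.
Since the control does not bind, no trades are prevented and deadweight loss is zero.

0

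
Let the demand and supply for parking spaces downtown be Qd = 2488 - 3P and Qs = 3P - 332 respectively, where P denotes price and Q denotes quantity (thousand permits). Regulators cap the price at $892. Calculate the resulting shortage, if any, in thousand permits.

Setting quantity demanded equal to quantity supplied, 2488 - 3P = 3P - 332, gives P* = 470 and Q* = 1078.
The ceiling of 892 is above the equilibrium price 470, so it is not binding; the market clears at P* = 470, Q* = 1078.
Since the control does not bind, there is no shortage.

0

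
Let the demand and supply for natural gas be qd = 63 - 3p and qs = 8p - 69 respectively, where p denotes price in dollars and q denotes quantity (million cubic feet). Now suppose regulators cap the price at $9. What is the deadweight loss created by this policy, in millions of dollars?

Equilibrium: 63 - 3p = 8p - 69, so 132 = 11p and p* = 12, q* = 27.
Since 9 < 12, the ceiling is binding.
At p = 9: qd = 63 - 3·9 = 36 and qs = 8·9 - 69 = 3.
Quantity traded falls to 3. At q = 3 the demand price is (63 - 3)/3 = 20 and the supply price is (69 + 3)/8 = 9.
Deadweight loss = ½ · (20 - 9) · (27 - 3) = ½ · 11 · 24 = 132.

132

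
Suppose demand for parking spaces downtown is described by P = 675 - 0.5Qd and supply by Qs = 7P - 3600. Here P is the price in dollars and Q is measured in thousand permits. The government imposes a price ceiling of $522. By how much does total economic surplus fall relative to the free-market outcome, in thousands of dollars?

Rearranging demand gives Qd = 1350 - 2P. In a free market, 1350 - 2P = 7P - 3600 gives the equilibrium P* = 550, Q* = 250.
Because the ceiling (522) lies below the market-clearing price, it is binding.
At P = 522: Qd = 1350 - 2·522 = 306 and Qs = 7·522 - 3600 = 54.
Quantity traded falls to 54. At Q = 54 the demand price is (1350 - 54)/2 = 648 and the supply price is (3600 + 54)/7 = 522.
Deadweight loss = ½ · (648 - 522) · (250 - 54) = ½ · 126 · 196 = 12348.

12348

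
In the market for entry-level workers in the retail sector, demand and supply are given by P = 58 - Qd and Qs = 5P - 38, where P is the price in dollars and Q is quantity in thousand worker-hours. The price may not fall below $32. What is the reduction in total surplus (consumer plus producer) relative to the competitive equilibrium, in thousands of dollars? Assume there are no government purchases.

153.6

Rearranging demand gives Qd = 58 - P. Equilibrium: 58 - P = 5P - 38, so 96 = 6P and P* = 16, Q* = 42.
The floor of 32 is above the equilibrium price 16, so it binds.
At P = 32: Qd = 58 - 32 = 26 and Qs = 5·32 - 38 = 122.
Quantity traded falls to 26. At Q = 26 the demand price is 58 - 26 = 32 and the supply price is (38 + 26)/5 = 12.8.
Deadweight loss = ½ · (32 - 12.8) · (42 - 26) = ½ · 19.2 · 16 = 153.6.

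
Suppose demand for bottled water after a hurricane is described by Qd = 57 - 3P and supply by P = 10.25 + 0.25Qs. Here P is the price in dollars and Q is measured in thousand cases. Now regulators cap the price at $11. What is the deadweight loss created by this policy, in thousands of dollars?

Rearranging supply gives Qs = 4P - 41. Without the control the market clears where 57 - 3P = 4P - 41, i.e. P* = 14 and Q* = 15.
Because the ceiling (11) lies below the market-clearing price, it is binding.
At P = 11: Qd = 57 - 3·11 = 24 and Qs = 4·11 - 41 = 3.
Quantity traded falls to 3. At Q = 3 the demand price is (57 - 3)/3 = 18 and the supply price is (41 + 3)/4 = 11.
Deadweight loss = ½ · (18 - 11) · (15 - 3) = ½ · 7 · 12 = 42.

42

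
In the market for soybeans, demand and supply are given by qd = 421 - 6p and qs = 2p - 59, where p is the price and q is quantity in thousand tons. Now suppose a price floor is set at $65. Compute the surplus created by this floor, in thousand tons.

In a free market, 421 - 6p = 2p - 59 gives the equilibrium p* = 60, q* = 61.
Because the floor (65) lies above the market-clearing price, it is binding.
At p = 65: qd = 421 - 6·65 = 31 and qs = 2·65 - 59 = 71.
Surplus = qs - qd = 71 - 31 = 40.

40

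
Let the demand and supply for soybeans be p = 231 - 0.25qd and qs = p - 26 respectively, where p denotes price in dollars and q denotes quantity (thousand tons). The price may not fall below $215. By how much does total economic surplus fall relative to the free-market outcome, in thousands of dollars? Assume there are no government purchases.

Rearranging demand gives qd = 924 - 4p. Setting quantity demanded equal to quantity supplied, 924 - 4p = p - 26, gives p* = 190 and q* = 164.
Because the floor (215) lies above the market-clearing price, it is binding.
At p = 215: qd = 924 - 4·215 = 64 and qs = 215 - 26 = 189.
Quantity traded falls to 64. At q = 64 the demand price is (924 - 64)/4 = 215 and the supply price is 26 + 64 = 90.
Deadweight loss = ½ · (215 - 90) · (164 - 64) = ½ · 125 · 100 = 6250.

6250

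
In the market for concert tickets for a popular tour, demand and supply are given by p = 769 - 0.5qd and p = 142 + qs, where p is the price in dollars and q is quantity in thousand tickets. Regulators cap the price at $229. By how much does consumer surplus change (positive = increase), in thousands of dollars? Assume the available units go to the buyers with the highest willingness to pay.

Rearranging demand gives qd = 1538 - 2p; rearranging supply gives qs = p - 142. Without the control the market clears where 1538 - 2p = p - 142, i.e. p* = 560 and q* = 418.
The ceiling of 229 is below the equilibrium price 560, so it binds.
At p = 229: qd = 1538 - 2·229 = 1080 and qs = 229 - 142 = 87.
Consumer surplus without the control is ½ · (769 - 560) · 418 = 43681.
With the ceiling, 87 units are sold at 229 (assume they go to the highest-value buyers). The demand price at q = 87 is 725.5, so CS = ½ · [(769 - 229) + (725.5 - 229)] · 87 = 45087.75.
Change in consumer surplus = 45087.75 - 43681 = 1406.75.

1406.75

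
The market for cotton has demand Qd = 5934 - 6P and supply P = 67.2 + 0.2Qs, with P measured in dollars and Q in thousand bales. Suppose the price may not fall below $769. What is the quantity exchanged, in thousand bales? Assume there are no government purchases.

Rearranging supply gives Qs = 5P - 336. Equilibrium: 5934 - 6P = 5P - 336, so 6270 = 11P and P* = 570, Q* = 2514.
Since 769 > 570, the floor is binding.
At P = 769: Qd = 5934 - 6·769 = 1320 and Qs = 5·769 - 336 = 3509.
The quantity actually transacted is the short side, demand: 1320.

1320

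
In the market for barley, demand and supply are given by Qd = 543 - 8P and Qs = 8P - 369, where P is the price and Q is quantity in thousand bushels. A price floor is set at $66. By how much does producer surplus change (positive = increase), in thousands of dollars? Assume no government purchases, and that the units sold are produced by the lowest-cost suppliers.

-189

Equilibrium: 543 - 8P = 8P - 369, so 912 = 16P and P* = 57, Q* = 87.
Because the floor (66) lies above the market-clearing price, it is binding.
At P = 66: Qd = 543 - 8·66 = 15 and Qs = 8·66 - 369 = 159.
Producer surplus without the control is ½ · (57 - 46.125) · 87 = 473.0625.
With the floor, 15 units are sold at 66. The supply price at Q = 15 is 48, so PS = ½ · [(66 - 46.125) + (66 - 48)] · 15 = 284.0625.
Change in producer surplus = 284.0625 - 473.0625 = -189.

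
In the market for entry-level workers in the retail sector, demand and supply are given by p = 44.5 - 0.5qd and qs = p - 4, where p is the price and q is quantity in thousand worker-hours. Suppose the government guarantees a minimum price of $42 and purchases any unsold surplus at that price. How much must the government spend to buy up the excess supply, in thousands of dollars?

1386

Rearranging demand gives qd = 89 - 2p. Setting quantity demanded equal to quantity supplied, 89 - 2p = p - 4, gives p* = 31 and q* = 27.
The floor of 42 is above the equilibrium price 31, so it binds.
At p = 42: qd = 89 - 2·42 = 5 and qs = 42 - 4 = 38.
Surplus = qs - qd = 33.
Government expenditure = surplus × support price = 33 × 42 = 1386.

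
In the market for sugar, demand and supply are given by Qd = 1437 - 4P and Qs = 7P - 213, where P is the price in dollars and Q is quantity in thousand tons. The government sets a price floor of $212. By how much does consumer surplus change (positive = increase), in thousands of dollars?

Equilibrium: 1437 - 4P = 7P - 213, so 1650 = 11P and P* = 150, Q* = 837.
Because the floor (212) lies above the market-clearing price, it is binding.
At P = 212: Qd = 1437 - 4·212 = 589 and Qs = 7·212 - 213 = 1271.
Consumer surplus without the control is ½ · (359.25 - 150) · 837 = 87571.125.
With the floor, consumers buy 589 units at 212, so CS = ½ · (359.25 - 212) · 589 = 43365.125.
Change in consumer surplus = 43365.125 - 87571.125 = -44206.

-44206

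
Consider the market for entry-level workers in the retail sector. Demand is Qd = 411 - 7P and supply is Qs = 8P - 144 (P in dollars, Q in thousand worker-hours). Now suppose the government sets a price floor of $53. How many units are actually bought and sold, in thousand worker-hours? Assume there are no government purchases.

Setting quantity demanded equal to quantity supplied, 411 - 7P = 8P - 144, gives P* = 37 and Q* = 152.
Because the floor (53) lies above the market-clearing price, it is binding.
At P = 53: Qd = 411 - 7·53 = 40 and Qs = 8·53 - 144 = 280.
The quantity actually transacted is the short side, demand: 40.

40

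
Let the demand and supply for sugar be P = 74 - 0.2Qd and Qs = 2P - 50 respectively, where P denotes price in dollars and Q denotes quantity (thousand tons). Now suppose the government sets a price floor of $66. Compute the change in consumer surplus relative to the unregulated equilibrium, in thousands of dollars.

-330

Rearranging demand gives Qd = 370 - 5P. In a free market, 370 - 5P = 2P - 50 gives the equilibrium P* = 60, Q* = 70.
The floor of 66 is above the equilibrium price 60, so it binds.
At P = 66: Qd = 370 - 5·66 = 40 and Qs = 2·66 - 50 = 82.
Consumer surplus without the control is ½ · (74 - 60) · 70 = 490.
With the floor, consumers buy 40 units at 66, so CS = ½ · (74 - 66) · 40 = 160.
Change in consumer surplus = 160 - 490 = -330.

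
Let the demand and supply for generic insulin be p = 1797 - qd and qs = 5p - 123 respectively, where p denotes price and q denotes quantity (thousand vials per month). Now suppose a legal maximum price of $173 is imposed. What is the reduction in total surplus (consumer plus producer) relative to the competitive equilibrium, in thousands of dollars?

324135

Rearranging demand gives qd = 1797 - p. Setting quantity demanded equal to quantity supplied, 1797 - p = 5p - 123, gives p* = 320 and q* = 1477.
Because the ceiling (173) lies below the market-clearing price, it is binding.
At p = 173: qd = 1797 - 173 = 1624 and qs = 5·173 - 123 = 742.
Quantity traded falls to 742. At q = 742 the demand price is 1797 - 742 = 1055 and the supply price is (123 + 742)/5 = 173.
Deadweight loss = ½ · (1055 - 173) · (1477 - 742) = ½ · 882 · 735 = 324135.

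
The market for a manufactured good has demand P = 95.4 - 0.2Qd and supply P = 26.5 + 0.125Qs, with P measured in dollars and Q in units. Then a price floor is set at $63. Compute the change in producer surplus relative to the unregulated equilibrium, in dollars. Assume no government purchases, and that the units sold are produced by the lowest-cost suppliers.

Rearranging demand gives Qd = 477 - 5P; rearranging supply gives Qs = 8P - 212. Without the control the market clears where 477 - 5P = 8P - 212, i.e. P* = 53 and Q* = 212.
Because the floor (63) lies above the market-clearing price, it is binding.
At P = 63: Qd = 477 - 5·63 = 162 and Qs = 8·63 - 212 = 292.
Producer surplus without the control is ½ · (53 - 26.5) · 212 = 2809.
With the floor, 162 units are sold at 63. The supply price at Q = 162 is 46.75, so PS = ½ · [(63 - 26.5) + (63 - 46.75)] · 162 = 4272.75.
Change in producer surplus = 4272.75 - 2809 = 1463.75.

1463.75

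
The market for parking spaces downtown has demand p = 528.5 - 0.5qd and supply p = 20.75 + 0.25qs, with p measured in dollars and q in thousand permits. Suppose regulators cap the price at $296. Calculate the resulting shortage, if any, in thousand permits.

0

Rearranging demand gives qd = 1057 - 2p; rearranging supply gives qs = 4p - 83. Equilibrium: 1057 - 2p = 4p - 83, so 1140 = 6p and p* = 190, q* = 677.
The ceiling of 296 is above the equilibrium price 190, so it is not binding; the market clears at p* = 190, q* = 677.
Since the control does not bind, there is no shortage.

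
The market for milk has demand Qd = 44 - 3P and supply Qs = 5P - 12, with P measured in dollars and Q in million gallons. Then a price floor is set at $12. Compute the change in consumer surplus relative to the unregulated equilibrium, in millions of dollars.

-77.5

In a free market, 44 - 3P = 5P - 12 gives the equilibrium P* = 7, Q* = 23.
The floor of 12 is above the equilibrium price 7, so it binds.
At P = 12: Qd = 44 - 3·12 = 8 and Qs = 5·12 - 12 = 48.
Consumer surplus without the control is ½ · (44/3 - 7) · 23 = 529/6.
With the floor, consumers buy 8 units at 12, so CS = ½ · (44/3 - 12) · 8 = 32/3.
Change in consumer surplus = 32/3 - 529/6 = -77.5.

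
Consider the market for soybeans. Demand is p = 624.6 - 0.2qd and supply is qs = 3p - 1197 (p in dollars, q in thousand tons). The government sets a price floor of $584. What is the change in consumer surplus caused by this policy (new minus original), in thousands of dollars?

-13772

Rearranging demand gives qd = 3123 - 5p. Without the control the market clears where 3123 - 5p = 3p - 1197, i.e. p* = 540 and q* = 423.
Because the floor (584) lies above the market-clearing price, it is binding.
At p = 584: qd = 3123 - 5·584 = 203 and qs = 3·584 - 1197 = 555.
Consumer surplus without the control is ½ · (624.6 - 540) · 423 = 17892.9.
With the floor, consumers buy 203 units at 584, so CS = ½ · (624.6 - 584) · 203 = 4120.9.
Change in consumer surplus = 4120.9 - 17892.9 = -13772.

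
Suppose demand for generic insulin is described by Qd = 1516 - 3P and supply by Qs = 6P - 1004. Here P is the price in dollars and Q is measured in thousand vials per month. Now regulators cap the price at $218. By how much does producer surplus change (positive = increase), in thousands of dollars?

Without the control the market clears where 1516 - 3P = 6P - 1004, i.e. P* = 280 and Q* = 676.
Because the ceiling (218) lies below the market-clearing price, it is binding.
At P = 218: Qd = 1516 - 3·218 = 862 and Qs = 6·218 - 1004 = 304.
Producer surplus without the control is ½ · (280 - 502/3) · 676 = 114244/3.
With the ceiling, producers sell 304 units at 218, so PS = ½ · (218 - 502/3) · 304 = 23104/3.
Change in producer surplus = 23104/3 - 114244/3 = -30380.

-30380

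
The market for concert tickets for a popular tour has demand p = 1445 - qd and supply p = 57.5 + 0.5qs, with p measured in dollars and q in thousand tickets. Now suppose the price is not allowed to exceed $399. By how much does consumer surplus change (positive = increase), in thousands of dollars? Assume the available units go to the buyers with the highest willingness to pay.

Rearranging demand gives qd = 1445 - p; rearranging supply gives qs = 2p - 115. In a free market, 1445 - p = 2p - 115 gives the equilibrium p* = 520, q* = 925.
Because the ceiling (399) lies below the market-clearing price, it is binding.
At p = 399: qd = 1445 - 399 = 1046 and qs = 2·399 - 115 = 683.
Consumer surplus without the control is ½ · (1445 - 520) · 925 = 427812.5.
With the ceiling, 683 units are sold at 399 (assume they go to the highest-value buyers). The demand price at q = 683 is 762, so CS = ½ · [(1445 - 399) + (762 - 399)] · 683 = 481173.5.
Change in consumer surplus = 481173.5 - 427812.5 = 53361.

53361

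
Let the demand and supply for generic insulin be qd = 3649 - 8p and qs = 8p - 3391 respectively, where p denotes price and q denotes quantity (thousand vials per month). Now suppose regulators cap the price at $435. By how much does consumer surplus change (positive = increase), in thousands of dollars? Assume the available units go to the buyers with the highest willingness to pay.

345

Without the control the market clears where 3649 - 8p = 8p - 3391, i.e. p* = 440 and q* = 129.
Since 435 < 440, the ceiling is binding.
At p = 435: qd = 3649 - 8·435 = 169 and qs = 8·435 - 3391 = 89.
Consumer surplus without the control is ½ · (456.125 - 440) · 129 = 1040.0625.
With the ceiling, 89 units are sold at 435 (assume they go to the highest-value buyers). The demand price at q = 89 is 445, so CS = ½ · [(456.125 - 435) + (445 - 435)] · 89 = 1385.0625.
Change in consumer surplus = 1385.0625 - 1040.0625 = 345.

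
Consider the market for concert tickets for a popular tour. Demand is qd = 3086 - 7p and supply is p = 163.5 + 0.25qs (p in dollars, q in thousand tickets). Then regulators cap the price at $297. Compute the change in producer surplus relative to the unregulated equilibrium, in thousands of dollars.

Rearranging supply gives qs = 4p - 654. Without the control the market clears where 3086 - 7p = 4p - 654, i.e. p* = 340 and q* = 706.
Because the ceiling (297) lies below the market-clearing price, it is binding.
At p = 297: qd = 3086 - 7·297 = 1007 and qs = 4·297 - 654 = 534.
Producer surplus without the control is ½ · (340 - 163.5) · 706 = 62304.5.
With the ceiling, producers sell 534 units at 297, so PS = ½ · (297 - 163.5) · 534 = 35644.5.
Change in producer surplus = 35644.5 - 62304.5 = -26660.

-26660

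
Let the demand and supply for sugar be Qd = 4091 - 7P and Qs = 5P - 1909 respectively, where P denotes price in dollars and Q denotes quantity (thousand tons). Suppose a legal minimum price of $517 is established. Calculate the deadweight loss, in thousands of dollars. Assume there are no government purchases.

In a free market, 4091 - 7P = 5P - 1909 gives the equilibrium P* = 500, Q* = 591.
Because the floor (517) lies above the market-clearing price, it is binding.
At P = 517: Qd = 4091 - 7·517 = 472 and Qs = 5·517 - 1909 = 676.
Quantity traded falls to 472. At Q = 472 the demand price is (4091 - 472)/7 = 517 and the supply price is (1909 + 472)/5 = 476.2.
Deadweight loss = ½ · (517 - 476.2) · (591 - 472) = ½ · 40.8 · 119 = 2427.6.

2427.6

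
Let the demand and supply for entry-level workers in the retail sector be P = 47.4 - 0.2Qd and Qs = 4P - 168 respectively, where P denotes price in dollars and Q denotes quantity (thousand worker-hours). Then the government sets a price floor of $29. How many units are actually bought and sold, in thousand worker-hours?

12

Rearranging demand gives Qd = 237 - 5P. Setting quantity demanded equal to quantity supplied, 237 - 5P = 4P - 168, gives P* = 45 and Q* = 12.
Since 29 is below P* = 45, the floor does not bind and the free-market outcome prevails.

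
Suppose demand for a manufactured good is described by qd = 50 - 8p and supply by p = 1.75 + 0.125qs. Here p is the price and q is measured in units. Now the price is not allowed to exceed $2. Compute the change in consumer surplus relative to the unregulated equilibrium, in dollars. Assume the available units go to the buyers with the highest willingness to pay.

Rearranging supply gives qs = 8p - 14. Without the control the market clears where 50 - 8p = 8p - 14, i.e. p* = 4 and q* = 18.
Because the ceiling (2) lies below the market-clearing price, it is binding.
At p = 2: qd = 50 - 8·2 = 34 and qs = 8·2 - 14 = 2.
Consumer surplus without the control is ½ · (6.25 - 4) · 18 = 20.25.
With the ceiling, 2 units are sold at 2 (assume they go to the highest-value buyers). The demand price at q = 2 is 6, so CS = ½ · [(6.25 - 2) + (6 - 2)] · 2 = 8.25.
Change in consumer surplus = 8.25 - 20.25 = -12.

-12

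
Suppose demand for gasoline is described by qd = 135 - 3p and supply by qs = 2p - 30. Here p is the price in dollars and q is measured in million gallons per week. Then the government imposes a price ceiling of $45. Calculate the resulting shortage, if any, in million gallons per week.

In a free market, 135 - 3p = 2p - 30 gives the equilibrium p* = 33, q* = 36.
Since 45 is above p* = 33, the ceiling does not bind and the free-market outcome prevails.
Since the control does not bind, there is no shortage.

0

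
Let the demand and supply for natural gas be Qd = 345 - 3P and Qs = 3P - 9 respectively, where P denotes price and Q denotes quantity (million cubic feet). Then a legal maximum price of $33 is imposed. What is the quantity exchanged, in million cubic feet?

Setting quantity demanded equal to quantity supplied, 345 - 3P = 3P - 9, gives P* = 59 and Q* = 168.
Since 33 < 59, the ceiling is binding.
At P = 33: Qd = 345 - 3·33 = 246 and Qs = 3·33 - 9 = 90.
The quantity actually transacted is the short side, supply: 90.

90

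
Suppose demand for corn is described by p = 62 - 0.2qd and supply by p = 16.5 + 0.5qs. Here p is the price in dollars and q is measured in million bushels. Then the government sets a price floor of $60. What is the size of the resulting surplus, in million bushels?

77

Rearranging demand gives qd = 310 - 5p; rearranging supply gives qs = 2p - 33. In a free market, 310 - 5p = 2p - 33 gives the equilibrium p* = 49, q* = 65.
Because the floor (60) lies above the market-clearing price, it is binding.
At p = 60: qd = 310 - 5·60 = 10 and qs = 2·60 - 33 = 87.
Surplus = qs - qd = 87 - 10 = 77.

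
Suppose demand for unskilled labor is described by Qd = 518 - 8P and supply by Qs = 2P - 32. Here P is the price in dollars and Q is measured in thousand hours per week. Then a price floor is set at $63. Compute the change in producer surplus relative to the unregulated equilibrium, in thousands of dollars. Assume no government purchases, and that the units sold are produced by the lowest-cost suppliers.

-912

Without the control the market clears where 518 - 8P = 2P - 32, i.e. P* = 55 and Q* = 78.
The floor of 63 is above the equilibrium price 55, so it binds.
At P = 63: Qd = 518 - 8·63 = 14 and Qs = 2·63 - 32 = 94.
Producer surplus without the control is ½ · (55 - 16) · 78 = 1521.
With the floor, 14 units are sold at 63. The supply price at Q = 14 is 23, so PS = ½ · [(63 - 16) + (63 - 23)] · 14 = 609.
Change in producer surplus = 609 - 1521 = -912.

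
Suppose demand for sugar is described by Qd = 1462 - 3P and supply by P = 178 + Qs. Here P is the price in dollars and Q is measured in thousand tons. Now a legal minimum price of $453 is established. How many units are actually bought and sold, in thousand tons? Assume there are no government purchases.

103

Rearranging supply gives Qs = P - 178. Without the control the market clears where 1462 - 3P = P - 178, i.e. P* = 410 and Q* = 232.
Since 453 > 410, the floor is binding.
At P = 453: Qd = 1462 - 3·453 = 103 and Qs = 453 - 178 = 275.
The quantity actually transacted is the short side, demand: 103.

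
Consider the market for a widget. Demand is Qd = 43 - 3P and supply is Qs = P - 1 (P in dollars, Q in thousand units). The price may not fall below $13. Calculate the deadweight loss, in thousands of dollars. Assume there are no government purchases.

Setting quantity demanded equal to quantity supplied, 43 - 3P = P - 1, gives P* = 11 and Q* = 10.
The floor of 13 is above the equilibrium price 11, so it binds.
At P = 13: Qd = 43 - 3·13 = 4 and Qs = 13 - 1 = 12.
Quantity traded falls to 4. At Q = 4 the demand price is (43 - 4)/3 = 13 and the supply price is 1 + 4 = 5.
Deadweight loss = ½ · (13 - 5) · (10 - 4) = ½ · 8 · 6 = 24.

24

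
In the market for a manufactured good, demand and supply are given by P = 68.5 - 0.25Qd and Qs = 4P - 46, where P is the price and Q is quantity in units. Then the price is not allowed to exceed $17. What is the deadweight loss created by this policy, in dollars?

Rearranging demand gives Qd = 274 - 4P. Without the control the market clears where 274 - 4P = 4P - 46, i.e. P* = 40 and Q* = 114.
Since 17 < 40, the ceiling is binding.
At P = 17: Qd = 274 - 4·17 = 206 and Qs = 4·17 - 46 = 22.
Quantity traded falls to 22. At Q = 22 the demand price is (274 - 22)/4 = 63 and the supply price is (46 + 22)/4 = 17.
Deadweight loss = ½ · (63 - 17) · (114 - 22) = ½ · 46 · 92 = 2116.

2116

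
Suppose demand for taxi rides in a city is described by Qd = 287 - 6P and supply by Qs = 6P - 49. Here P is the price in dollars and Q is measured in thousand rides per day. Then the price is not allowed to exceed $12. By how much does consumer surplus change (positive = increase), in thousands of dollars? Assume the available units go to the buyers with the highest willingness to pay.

Equilibrium: 287 - 6P = 6P - 49, so 336 = 12P and P* = 28, Q* = 119.
Because the ceiling (12) lies below the market-clearing price, it is binding.
At P = 12: Qd = 287 - 6·12 = 215 and Qs = 6·12 - 49 = 23.
Consumer surplus without the control is ½ · (287/6 - 28) · 119 = 14161/12.
With the ceiling, 23 units are sold at 12 (assume they go to the highest-value buyers). The demand price at Q = 23 is 44, so CS = ½ · [(287/6 - 12) + (44 - 12)] · 23 = 9361/12.
Change in consumer surplus = 9361/12 - 14161/12 = -400.

-400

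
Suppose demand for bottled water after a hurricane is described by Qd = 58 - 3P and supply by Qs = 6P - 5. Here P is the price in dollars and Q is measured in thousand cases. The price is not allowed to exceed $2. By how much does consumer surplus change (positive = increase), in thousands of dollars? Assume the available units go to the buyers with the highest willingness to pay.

Setting quantity demanded equal to quantity supplied, 58 - 3P = 6P - 5, gives P* = 7 and Q* = 37.
Since 2 < 7, the ceiling is binding.
At P = 2: Qd = 58 - 3·2 = 52 and Qs = 6·2 - 5 = 7.
Consumer surplus without the control is ½ · (58/3 - 7) · 37 = 1369/6.
With the ceiling, 7 units are sold at 2 (assume they go to the highest-value buyers). The demand price at Q = 7 is 17, so CS = ½ · [(58/3 - 2) + (17 - 2)] · 7 = 679/6.
Change in consumer surplus = 679/6 - 1369/6 = -115.

-115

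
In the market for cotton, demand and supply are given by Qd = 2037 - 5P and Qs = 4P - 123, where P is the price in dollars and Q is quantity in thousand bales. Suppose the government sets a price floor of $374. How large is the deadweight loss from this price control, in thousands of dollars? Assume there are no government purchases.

101002.5

Without the control the market clears where 2037 - 5P = 4P - 123, i.e. P* = 240 and Q* = 837.
Since 374 > 240, the floor is binding.
At P = 374: Qd = 2037 - 5·374 = 167 and Qs = 4·374 - 123 = 1373.
Quantity traded falls to 167. At Q = 167 the demand price is (2037 - 167)/5 = 374 and the supply price is (123 + 167)/4 = 72.5.
Deadweight loss = ½ · (374 - 72.5) · (837 - 167) = ½ · 301.5 · 670 = 101002.5.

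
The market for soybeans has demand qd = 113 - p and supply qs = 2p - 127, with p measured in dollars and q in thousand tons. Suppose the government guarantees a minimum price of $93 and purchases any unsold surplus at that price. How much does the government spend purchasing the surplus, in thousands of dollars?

3627

In a free market, 113 - p = 2p - 127 gives the equilibrium p* = 80, q* = 33.
The floor of 93 is above the equilibrium price 80, so it binds.
At p = 93: qd = 113 - 93 = 20 and qs = 2·93 - 127 = 59.
Surplus = qs - qd = 39.
Government expenditure = surplus × support price = 39 × 93 = 3627.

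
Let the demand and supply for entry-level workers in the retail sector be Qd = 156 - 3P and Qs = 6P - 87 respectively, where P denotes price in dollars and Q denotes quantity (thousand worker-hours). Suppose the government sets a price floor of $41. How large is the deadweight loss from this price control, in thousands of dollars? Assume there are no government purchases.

Without the control the market clears where 156 - 3P = 6P - 87, i.e. P* = 27 and Q* = 75.
The floor of 41 is above the equilibrium price 27, so it binds.
At P = 41: Qd = 156 - 3·41 = 33 and Qs = 6·41 - 87 = 159.
Quantity traded falls to 33. At Q = 33 the demand price is (156 - 33)/3 = 41 and the supply price is (87 + 33)/6 = 20.
Deadweight loss = ½ · (41 - 20) · (75 - 33) = ½ · 21 · 42 = 441.

441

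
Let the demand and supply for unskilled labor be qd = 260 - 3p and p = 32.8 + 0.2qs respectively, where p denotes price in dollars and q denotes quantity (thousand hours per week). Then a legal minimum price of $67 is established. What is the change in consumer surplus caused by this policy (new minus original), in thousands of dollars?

Rearranging supply gives qs = 5p - 164. Equilibrium: 260 - 3p = 5p - 164, so 424 = 8p and p* = 53, q* = 101.
The floor of 67 is above the equilibrium price 53, so it binds.
At p = 67: qd = 260 - 3·67 = 59 and qs = 5·67 - 164 = 171.
Consumer surplus without the control is ½ · (260/3 - 53) · 101 = 10201/6.
With the floor, consumers buy 59 units at 67, so CS = ½ · (260/3 - 67) · 59 = 3481/6.
Change in consumer surplus = 3481/6 - 10201/6 = -1120.

-1120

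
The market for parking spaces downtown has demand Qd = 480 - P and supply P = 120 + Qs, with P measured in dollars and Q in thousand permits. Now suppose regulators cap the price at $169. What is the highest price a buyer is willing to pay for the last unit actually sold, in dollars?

Rearranging supply gives Qs = P - 120. Setting quantity demanded equal to quantity supplied, 480 - P = P - 120, gives P* = 300 and Q* = 180.
Since 169 < 300, the ceiling is binding.
At P = 169: Qd = 480 - 169 = 311 and Qs = 169 - 120 = 49.
Only 49 units reach the market. On the demand curve, the marginal buyer's willingness to pay at Q = 49 is (480 - 49) = 431.

431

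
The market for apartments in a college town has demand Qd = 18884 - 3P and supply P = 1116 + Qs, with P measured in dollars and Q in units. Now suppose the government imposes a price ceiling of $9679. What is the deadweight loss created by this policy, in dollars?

0

Rearranging supply gives Qs = P - 1116. Without the control the market clears where 18884 - 3P = P - 1116, i.e. P* = 5000 and Q* = 3884.
The ceiling of 9679 is above the equilibrium price 5000, so it is not binding; the market clears at P* = 5000, Q* = 3884.
Since the control does not bind, no trades are prevented and deadweight loss is zero.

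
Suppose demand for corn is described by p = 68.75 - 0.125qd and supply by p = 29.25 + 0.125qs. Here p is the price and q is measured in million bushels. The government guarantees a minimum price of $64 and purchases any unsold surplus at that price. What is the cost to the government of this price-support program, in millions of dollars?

Rearranging demand gives qd = 550 - 8p; rearranging supply gives qs = 8p - 234. Setting quantity demanded equal to quantity supplied, 550 - 8p = 8p - 234, gives p* = 49 and q* = 158.
The floor of 64 is above the equilibrium price 49, so it binds.
At p = 64: qd = 550 - 8·64 = 38 and qs = 8·64 - 234 = 278.
Surplus = qs - qd = 240.
Government expenditure = surplus × support price = 240 × 64 = 15360.

15360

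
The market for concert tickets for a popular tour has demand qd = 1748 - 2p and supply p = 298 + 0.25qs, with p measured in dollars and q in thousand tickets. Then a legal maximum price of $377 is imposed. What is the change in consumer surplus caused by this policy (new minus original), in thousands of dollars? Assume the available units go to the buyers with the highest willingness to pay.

-15368

Rearranging supply gives qs = 4p - 1192. Equilibrium: 1748 - 2p = 4p - 1192, so 2940 = 6p and p* = 490, q* = 768.
Because the ceiling (377) lies below the market-clearing price, it is binding.
At p = 377: qd = 1748 - 2·377 = 994 and qs = 4·377 - 1192 = 316.
Consumer surplus without the control is ½ · (874 - 490) · 768 = 147456.
With the ceiling, 316 units are sold at 377 (assume they go to the highest-value buyers). The demand price at q = 316 is 716, so CS = ½ · [(874 - 377) + (716 - 377)] · 316 = 132088.
Change in consumer surplus = 132088 - 147456 = -15368.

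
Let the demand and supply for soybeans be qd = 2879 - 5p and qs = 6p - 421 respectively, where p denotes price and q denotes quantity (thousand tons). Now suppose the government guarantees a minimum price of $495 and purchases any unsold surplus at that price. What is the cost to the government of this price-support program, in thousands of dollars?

1061775

In a free market, 2879 - 5p = 6p - 421 gives the equilibrium p* = 300, q* = 1379.
Since 495 > 300, the floor is binding.
At p = 495: qd = 2879 - 5·495 = 404 and qs = 6·495 - 421 = 2549.
Surplus = qs - qd = 2145.
Government expenditure = surplus × support price = 2145 × 495 = 1061775.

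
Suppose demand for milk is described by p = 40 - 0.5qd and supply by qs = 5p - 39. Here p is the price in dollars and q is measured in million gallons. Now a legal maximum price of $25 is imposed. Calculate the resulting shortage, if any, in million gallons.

Rearranging demand gives qd = 80 - 2p. Setting quantity demanded equal to quantity supplied, 80 - 2p = 5p - 39, gives p* = 17 and q* = 46.
The ceiling of 25 is above the equilibrium price 17, so it is not binding; the market clears at p* = 17, q* = 46.
Since the control does not bind, there is no shortage.

0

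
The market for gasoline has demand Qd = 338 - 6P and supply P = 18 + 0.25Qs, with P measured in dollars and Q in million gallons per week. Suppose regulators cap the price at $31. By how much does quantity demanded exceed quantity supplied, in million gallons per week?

100

Rearranging supply gives Qs = 4P - 72. Setting quantity demanded equal to quantity supplied, 338 - 6P = 4P - 72, gives P* = 41 and Q* = 92.
Because the ceiling (31) lies below the market-clearing price, it is binding.
At P = 31: Qd = 338 - 6·31 = 152 and Qs = 4·31 - 72 = 52.
Shortage = Qd - Qs = 152 - 52 = 100.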